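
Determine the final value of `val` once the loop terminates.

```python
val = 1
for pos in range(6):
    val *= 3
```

Let's trace through this code step by step.

Initialize: val = 1
Entering loop: for pos in range(6):
After iteration 1: pos = 0, val = 3
After iteration 2: pos = 1, val = 9
After iteration 3: pos = 2, val = 27
After iteration 4: pos = 3, val = 81
After iteration 5: pos = 4, val = 243
After iteration 6: pos = 5, val = 729
Loop ends.

Final answer: 729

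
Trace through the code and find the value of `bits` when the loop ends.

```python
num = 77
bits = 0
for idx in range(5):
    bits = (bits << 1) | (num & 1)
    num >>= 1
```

Let's trace through this code step by step.

Initialize: num = 77
Initialize: bits = 0
Entering loop: for idx in range(5):
After iteration 1: idx = 0, num = 38, bits = 1
After iteration 2: idx = 1, num = 19, bits = 2
After iteration 3: idx = 2, num = 9, bits = 5
After iteration 4: idx = 3, num = 4, bits = 11
After iteration 5: idx = 4, num = 2, bits = 22
Loop ends.

Final answer: 22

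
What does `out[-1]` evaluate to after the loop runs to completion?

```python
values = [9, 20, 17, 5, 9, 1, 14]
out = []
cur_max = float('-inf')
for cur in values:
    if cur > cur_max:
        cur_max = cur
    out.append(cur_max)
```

Let's trace through this code step by step.

Initialize: values = [9, 20, 17, 5, 9, 1, 14]
Initialize: out = []
Initialize: cur_max = -inf
Entering loop: for cur in values:
After iteration 1: cur = 9, out = [9], cur_max = 9
After iteration 2: cur = 20, out = [9, 20], cur_max = 20
After iteration 3: cur = 17, out = [9, 20, 20], cur_max = 20
After iteration 4: cur = 5, out = [9, 20, 20, 20], cur_max = 20
After iteration 5: cur = 9, out = [9, 20, 20, 20, 20], cur_max = 20
After iteration 6: cur = 1, out = [9, 20, 20, 20, 20, 20], cur_max = 20
After iteration 7: cur = 14, out = [9, 20, 20, 20, 20, 20, 20], cur_max = 20
Loop ends.
out[-1] = 20

Final answer: 20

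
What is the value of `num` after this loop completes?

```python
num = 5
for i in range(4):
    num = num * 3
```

Let's trace through this code step by step.

Initialize: num = 5
Entering loop: for i in range(4):
After iteration 1: i = 0, num = 15
After iteration 2: i = 1, num = 45
After iteration 3: i = 2, num = 135
After iteration 4: i = 3, num = 405
Loop ends.

Final answer: 405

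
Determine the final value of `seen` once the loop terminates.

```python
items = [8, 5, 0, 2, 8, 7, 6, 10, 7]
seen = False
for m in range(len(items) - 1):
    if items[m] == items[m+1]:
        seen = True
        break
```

Let's trace through this code step by step.

Initialize: items = [8, 5, 0, 2, 8, 7, 6, 10, 7]
Initialize: seen = False
Entering loop: for m in range(len(items) - 1):
After iteration 1: m = 0, seen = False
After iteration 2: m = 1, seen = False
After iteration 3: m = 2, seen = False
After iteration 4: m = 3, seen = False
After iteration 5: m = 4, seen = False
After iteration 6: m = 5, seen = False
After iteration 7: m = 6, seen = False
After iteration 8: m = 7, seen = False
Loop ends.

Final answer: False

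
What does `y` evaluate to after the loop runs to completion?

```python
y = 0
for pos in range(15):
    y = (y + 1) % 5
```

Let's trace through this code step by step.

Initialize: y = 0
Entering loop: for pos in range(15):
After iteration 1: pos = 0, y = 1
After iteration 2: pos = 1, y = 2
After iteration 3: pos = 2, y = 3
After iteration 4: pos = 3, y = 4
After iteration 5: pos = 4, y = 0
After iteration 6: pos = 5, y = 1
After iteration 7: pos = 6, y = 2
After iteration 8: pos = 7, y = 3
After iteration 9: pos = 8, y = 4
After iteration 10: pos = 9, y = 0
After iteration 11: pos = 10, y = 1
After iteration 12: pos = 11, y = 2
After iteration 13: pos = 12, y = 3
After iteration 14: pos = 13, y = 4
After iteration 15: pos = 14, y = 0
Loop ends.

Final answer: 0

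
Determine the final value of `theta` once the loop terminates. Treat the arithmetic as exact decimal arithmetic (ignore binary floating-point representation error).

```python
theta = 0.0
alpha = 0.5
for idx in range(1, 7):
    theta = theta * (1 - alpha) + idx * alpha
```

Let's trace through this code step by step.

Initialize: theta = 0.0
Initialize: alpha = 0.5
Entering loop: for idx in range(1, 7):
After iteration 1: idx = 1, theta = 0.5
After iteration 2: idx = 2, theta = 1.25
After iteration 3: idx = 3, theta = 2.125
After iteration 4: idx = 4, theta = 3.0625
After iteration 5: idx = 5, theta = 4.03125
After iteration 6: idx = 6, theta = 5.015625
Loop ends.

Final answer: 5.015625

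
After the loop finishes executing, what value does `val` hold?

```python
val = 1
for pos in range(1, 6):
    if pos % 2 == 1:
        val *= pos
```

Let's trace through this code step by step.

Initialize: val = 1
Entering loop: for pos in range(1, 6):
After iteration 1: pos = 1, val = 1
After iteration 2: pos = 2, val = 1
After iteration 3: pos = 3, val = 3
After iteration 4: pos = 4, val = 3
After iteration 5: pos = 5, val = 15
Loop ends.

Final answer: 15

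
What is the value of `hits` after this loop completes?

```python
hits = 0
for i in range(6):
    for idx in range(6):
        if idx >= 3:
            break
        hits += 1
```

Let's trace through this code step by step.

Initialize: hits = 0
Entering loop: for i in range(6):
After iteration 1: i = 0, hits = 3
After iteration 2: i = 1, hits = 6
After iteration 3: i = 2, hits = 9
After iteration 4: i = 3, hits = 12
After iteration 5: i = 4, hits = 15
After iteration 6: i = 5, hits = 18
Loop ends.

Final answer: 18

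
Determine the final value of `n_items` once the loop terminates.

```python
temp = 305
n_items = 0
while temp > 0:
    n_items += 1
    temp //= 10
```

Let's trace through this code step by step.

Initialize: temp = 305
Initialize: n_items = 0
Entering loop: while temp > 0:
After iteration 1: temp = 30, n_items = 1
After iteration 2: temp = 3, n_items = 2
After iteration 3: temp = 0, n_items = 3
Loop ends.

Final answer: 3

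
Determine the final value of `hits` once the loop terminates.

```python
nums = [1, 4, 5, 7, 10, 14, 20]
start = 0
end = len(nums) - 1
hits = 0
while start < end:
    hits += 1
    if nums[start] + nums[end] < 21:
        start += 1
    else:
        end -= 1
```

Let's trace through this code step by step.

Initialize: nums = [1, 4, 5, 7, 10, 14, 20]
Initialize: start = 0
Initialize: end = 6
Initialize: hits = 0
Entering loop: while start < end:
After iteration 1: start = 0, end = 5, hits = 1
After iteration 2: start = 1, end = 5, hits = 2
After iteration 3: start = 2, end = 5, hits = 3
After iteration 4: start = 3, end = 5, hits = 4
After iteration 5: start = 3, end = 4, hits = 5
After iteration 6: start = 4, end = 4, hits = 6
Loop ends.

Final answer: 6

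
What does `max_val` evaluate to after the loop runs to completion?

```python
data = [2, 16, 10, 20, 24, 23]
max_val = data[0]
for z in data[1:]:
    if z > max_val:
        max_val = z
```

Let's trace through this code step by step.

Initialize: data = [2, 16, 10, 20, 24, 23]
Initialize: max_val = 2
Entering loop: for z in data[1:]:
After iteration 1: z = 16, max_val = 16
After iteration 2: z = 10, max_val = 16
After iteration 3: z = 20, max_val = 20
After iteration 4: z = 24, max_val = 24
After iteration 5: z = 23, max_val = 24
Loop ends.

Final answer: 24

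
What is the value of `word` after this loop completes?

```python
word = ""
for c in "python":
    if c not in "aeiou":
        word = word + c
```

Let's trace through this code step by step.

Initialize: word = ''
Entering loop: for c in "python":
After iteration 1: c = 'p', word = 'p'
After iteration 2: c = 'y', word = 'py'
After iteration 3: c = 't', word = 'pyt'
After iteration 4: c = 'h', word = 'pyth'
After iteration 5: c = 'o', word = 'pyth'
After iteration 6: c = 'n', word = 'pythn'
Loop ends.

Final answer: 'pythn'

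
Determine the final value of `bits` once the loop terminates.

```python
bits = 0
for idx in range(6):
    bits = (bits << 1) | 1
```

Let's trace through this code step by step.

Initialize: bits = 0
Entering loop: for idx in range(6):
After iteration 1: idx = 0, bits = 1
After iteration 2: idx = 1, bits = 3
After iteration 3: idx = 2, bits = 7
After iteration 4: idx = 3, bits = 15
After iteration 5: idx = 4, bits = 31
After iteration 6: idx = 5, bits = 63
Loop ends.

Final answer: 63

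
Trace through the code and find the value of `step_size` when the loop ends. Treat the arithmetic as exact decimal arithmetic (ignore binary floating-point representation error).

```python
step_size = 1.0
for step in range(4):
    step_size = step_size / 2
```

Let's trace through this code step by step.

Initialize: step_size = 1.0
Entering loop: for step in range(4):
After iteration 1: step = 0, step_size = 0.5
After iteration 2: step = 1, step_size = 0.25
After iteration 3: step = 2, step_size = 0.125
After iteration 4: step = 3, step_size = 0.0625
Loop ends.

Final answer: 0.0625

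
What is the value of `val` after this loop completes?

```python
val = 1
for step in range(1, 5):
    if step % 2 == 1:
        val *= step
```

Let's trace through this code step by step.

Initialize: val = 1
Entering loop: for step in range(1, 5):
After iteration 1: step = 1, val = 1
After iteration 2: step = 2, val = 1
After iteration 3: step = 3, val = 3
After iteration 4: step = 4, val = 3
Loop ends.

Final answer: 3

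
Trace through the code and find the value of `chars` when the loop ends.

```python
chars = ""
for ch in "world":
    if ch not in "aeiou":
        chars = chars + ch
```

Let's trace through this code step by step.

Initialize: chars = ''
Entering loop: for ch in "world":
After iteration 1: ch = 'w', chars = 'w'
After iteration 2: ch = 'o', chars = 'w'
After iteration 3: ch = 'r', chars = 'wr'
After iteration 4: ch = 'l', chars = 'wrl'
After iteration 5: ch = 'd', chars = 'wrld'
Loop ends.

Final answer: 'wrld'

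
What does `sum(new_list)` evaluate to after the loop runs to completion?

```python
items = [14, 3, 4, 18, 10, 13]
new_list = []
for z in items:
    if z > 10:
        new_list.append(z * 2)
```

Let's trace through this code step by step.

Initialize: items = [14, 3, 4, 18, 10, 13]
Initialize: new_list = []
Entering loop: for z in items:
After iteration 1: z = 14, new_list = [28]
After iteration 2: z = 3, new_list = [28]
After iteration 3: z = 4, new_list = [28]
After iteration 4: z = 18, new_list = [28, 36]
After iteration 5: z = 10, new_list = [28, 36]
After iteration 6: z = 13, new_list = [28, 36, 26]
Loop ends.
sum(new_list) = 90

Final answer: 90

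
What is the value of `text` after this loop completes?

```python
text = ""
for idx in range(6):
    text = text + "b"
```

Let's trace through this code step by step.

Initialize: text = ''
Entering loop: for idx in range(6):
After iteration 1: idx = 0, text = 'b'
After iteration 2: idx = 1, text = 'bb'
After iteration 3: idx = 2, text = 'bbb'
After iteration 4: idx = 3, text = 'bbbb'
After iteration 5: idx = 4, text = 'bbbbb'
After iteration 6: idx = 5, text = 'bbbbbb'
Loop ends.

Final answer: 'bbbbbb'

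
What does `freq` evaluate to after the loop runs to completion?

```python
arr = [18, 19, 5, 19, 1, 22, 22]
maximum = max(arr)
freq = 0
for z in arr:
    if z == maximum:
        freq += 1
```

Let's trace through this code step by step.

Initialize: arr = [18, 19, 5, 19, 1, 22, 22]
Initialize: maximum = 22
Initialize: freq = 0
Entering loop: for z in arr:
After iteration 1: z = 18, freq = 0
After iteration 2: z = 19, freq = 0
After iteration 3: z = 5, freq = 0
After iteration 4: z = 19, freq = 0
After iteration 5: z = 1, freq = 0
After iteration 6: z = 22, freq = 1
After iteration 7: z = 22, freq = 2
Loop ends.

Final answer: 2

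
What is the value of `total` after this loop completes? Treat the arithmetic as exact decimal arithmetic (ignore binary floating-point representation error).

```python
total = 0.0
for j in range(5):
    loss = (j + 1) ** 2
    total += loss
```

Let's trace through this code step by step.

Initialize: total = 0.0
Entering loop: for j in range(5):
After iteration 1: j = 0, total = 1.0, loss = 1
After iteration 2: j = 1, total = 5.0, loss = 4
After iteration 3: j = 2, total = 14.0, loss = 9
After iteration 4: j = 3, total = 30.0, loss = 16
After iteration 5: j = 4, total = 55.0, loss = 25
Loop ends.

Final answer: 55.0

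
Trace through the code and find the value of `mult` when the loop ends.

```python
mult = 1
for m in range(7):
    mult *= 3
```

Let's trace through this code step by step.

Initialize: mult = 1
Entering loop: for m in range(7):
After iteration 1: m = 0, mult = 3
After iteration 2: m = 1, mult = 9
After iteration 3: m = 2, mult = 27
After iteration 4: m = 3, mult = 81
After iteration 5: m = 4, mult = 243
After iteration 6: m = 5, mult = 729
After iteration 7: m = 6, mult = 2187
Loop ends.

Final answer: 2187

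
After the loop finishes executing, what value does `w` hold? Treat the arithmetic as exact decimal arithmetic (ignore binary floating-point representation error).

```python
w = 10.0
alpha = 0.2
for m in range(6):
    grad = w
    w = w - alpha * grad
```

Let's trace through this code step by step.

Initialize: w = 10.0
Initialize: alpha = 0.2
Entering loop: for m in range(6):
After iteration 1: m = 0, w = 8.0, grad = 10.0
After iteration 2: m = 1, w = 6.4, grad = 8.0
After iteration 3: m = 2, w = 5.12, grad = 6.4
After iteration 4: m = 3, w = 4.096, grad = 5.12
After iteration 5: m = 4, w = 3.2768, grad = 4.096
After iteration 6: m = 5, w = 2.62144, grad = 3.2768
Loop ends.

Final answer: 2.62144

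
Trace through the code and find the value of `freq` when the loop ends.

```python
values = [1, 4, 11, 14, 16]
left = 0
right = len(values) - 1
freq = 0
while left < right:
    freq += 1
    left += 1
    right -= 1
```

Let's trace through this code step by step.

Initialize: values = [1, 4, 11, 14, 16]
Initialize: left = 0
Initialize: right = 4
Initialize: freq = 0
Entering loop: while left < right:
After iteration 1: left = 1, right = 3, freq = 1
After iteration 2: left = 2, right = 2, freq = 2
Loop ends.

Final answer: 2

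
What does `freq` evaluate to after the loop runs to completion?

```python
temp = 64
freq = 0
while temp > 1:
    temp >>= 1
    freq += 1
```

Let's trace through this code step by step.

Initialize: temp = 64
Initialize: freq = 0
Entering loop: while temp > 1:
After iteration 1: temp = 32, freq = 1
After iteration 2: temp = 16, freq = 2
After iteration 3: temp = 8, freq = 3
After iteration 4: temp = 4, freq = 4
After iteration 5: temp = 2, freq = 5
After iteration 6: temp = 1, freq = 6
Loop ends.

Final answer: 6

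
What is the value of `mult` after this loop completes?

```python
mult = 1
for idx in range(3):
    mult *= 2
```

Let's trace through this code step by step.

Initialize: mult = 1
Entering loop: for idx in range(3):
After iteration 1: idx = 0, mult = 2
After iteration 2: idx = 1, mult = 4
After iteration 3: idx = 2, mult = 8
Loop ends.

Final answer: 8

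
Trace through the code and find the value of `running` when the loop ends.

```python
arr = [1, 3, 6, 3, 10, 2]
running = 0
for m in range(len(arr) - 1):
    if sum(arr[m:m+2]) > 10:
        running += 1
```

Let's trace through this code step by step.

Initialize: arr = [1, 3, 6, 3, 10, 2]
Initialize: running = 0
Entering loop: for m in range(len(arr) - 1):
After iteration 1: m = 0, running = 0
After iteration 2: m = 1, running = 0
After iteration 3: m = 2, running = 0
After iteration 4: m = 3, running = 1
After iteration 5: m = 4, running = 2
Loop ends.

Final answer: 2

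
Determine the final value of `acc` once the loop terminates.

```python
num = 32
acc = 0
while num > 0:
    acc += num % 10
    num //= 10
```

Let's trace through this code step by step.

Initialize: num = 32
Initialize: acc = 0
Entering loop: while num > 0:
After iteration 1: num = 3, acc = 2
After iteration 2: num = 0, acc = 5
Loop ends.

Final answer: 5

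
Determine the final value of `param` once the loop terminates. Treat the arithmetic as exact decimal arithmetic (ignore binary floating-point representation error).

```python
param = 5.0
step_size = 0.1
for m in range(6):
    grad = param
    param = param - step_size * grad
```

Let's trace through this code step by step.

Initialize: param = 5.0
Initialize: step_size = 0.1
Entering loop: for m in range(6):
After iteration 1: m = 0, param = 4.5, grad = 5.0
After iteration 2: m = 1, param = 4.05, grad = 4.5
After iteration 3: m = 2, param = 3.645, grad = 4.05
After iteration 4: m = 3, param = 3.2805, grad = 3.645
After iteration 5: m = 4, param = 2.95245, grad = 3.2805
After iteration 6: m = 5, param = 2.657205, grad = 2.95245
Loop ends.

Final answer: 2.657205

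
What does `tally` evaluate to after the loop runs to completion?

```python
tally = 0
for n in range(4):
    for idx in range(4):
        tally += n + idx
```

Let's trace through this code step by step.

Initialize: tally = 0
Entering loop: for n in range(4):
After iteration 1: n = 0, tally = 6
After iteration 2: n = 1, tally = 16
After iteration 3: n = 2, tally = 30
After iteration 4: n = 3, tally = 48
Loop ends.

Final answer: 48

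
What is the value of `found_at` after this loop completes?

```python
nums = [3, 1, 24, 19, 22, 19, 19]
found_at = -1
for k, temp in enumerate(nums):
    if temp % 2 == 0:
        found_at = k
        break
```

Let's trace through this code step by step.

Initialize: nums = [3, 1, 24, 19, 22, 19, 19]
Initialize: found_at = -1
Entering loop: for k, temp in enumerate(nums):
After iteration 1: k = 0, temp = 3, found_at = -1
After iteration 2: k = 1, temp = 1, found_at = -1
After iteration 3: k = 2, temp = 24, found_at = 2
Loop ends.

Final answer: 2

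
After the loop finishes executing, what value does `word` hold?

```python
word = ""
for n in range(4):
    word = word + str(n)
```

Let's trace through this code step by step.

Initialize: word = ''
Entering loop: for n in range(4):
After iteration 1: n = 0, word = '0'
After iteration 2: n = 1, word = '01'
After iteration 3: n = 2, word = '012'
After iteration 4: n = 3, word = '0123'
Loop ends.

Final answer: '0123'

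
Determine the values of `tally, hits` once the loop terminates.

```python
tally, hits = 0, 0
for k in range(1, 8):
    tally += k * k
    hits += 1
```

Let's trace through this code step by step.

Initialize: tally = 0
Initialize: hits = 0
Entering loop: for k in range(1, 8):
After iteration 1: k = 1, tally = 1, hits = 1
After iteration 2: k = 2, tally = 5, hits = 2
After iteration 3: k = 3, tally = 14, hits = 3
After iteration 4: k = 4, tally = 30, hits = 4
After iteration 5: k = 5, tally = 55, hits = 5
After iteration 6: k = 6, tally = 91, hits = 6
After iteration 7: k = 7, tally = 140, hits = 7
Loop ends.

Final answer: 140, 7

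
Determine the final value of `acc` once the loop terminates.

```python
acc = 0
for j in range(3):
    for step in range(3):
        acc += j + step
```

Let's trace through this code step by step.

Initialize: acc = 0
Entering loop: for j in range(3):
After iteration 1: j = 0, acc = 3
After iteration 2: j = 1, acc = 9
After iteration 3: j = 2, acc = 18
Loop ends.

Final answer: 18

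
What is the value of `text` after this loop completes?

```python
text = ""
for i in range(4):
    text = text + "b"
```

Let's trace through this code step by step.

Initialize: text = ''
Entering loop: for i in range(4):
After iteration 1: i = 0, text = 'b'
After iteration 2: i = 1, text = 'bb'
After iteration 3: i = 2, text = 'bbb'
After iteration 4: i = 3, text = 'bbbb'
Loop ends.

Final answer: 'bbbb'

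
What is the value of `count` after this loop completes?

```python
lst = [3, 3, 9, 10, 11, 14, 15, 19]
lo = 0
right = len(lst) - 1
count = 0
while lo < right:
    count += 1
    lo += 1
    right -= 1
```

Let's trace through this code step by step.

Initialize: lst = [3, 3, 9, 10, 11, 14, 15, 19]
Initialize: lo = 0
Initialize: right = 7
Initialize: count = 0
Entering loop: while lo < right:
After iteration 1: lo = 1, right = 6, count = 1
After iteration 2: lo = 2, right = 5, count = 2
After iteration 3: lo = 3, right = 4, count = 3
After iteration 4: lo = 4, right = 3, count = 4
Loop ends.

Final answer: 4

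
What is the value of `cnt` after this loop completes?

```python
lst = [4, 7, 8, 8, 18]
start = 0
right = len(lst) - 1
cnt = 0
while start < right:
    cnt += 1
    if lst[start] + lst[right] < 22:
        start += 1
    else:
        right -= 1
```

Let's trace through this code step by step.

Initialize: lst = [4, 7, 8, 8, 18]
Initialize: start = 0
Initialize: right = 4
Initialize: cnt = 0
Entering loop: while start < right:
After iteration 1: start = 0, right = 3, cnt = 1
After iteration 2: start = 1, right = 3, cnt = 2
After iteration 3: start = 2, right = 3, cnt = 3
After iteration 4: start = 3, right = 3, cnt = 4
Loop ends.

Final answer: 4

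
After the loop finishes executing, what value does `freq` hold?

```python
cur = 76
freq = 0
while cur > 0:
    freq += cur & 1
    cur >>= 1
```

Let's trace through this code step by step.

Initialize: cur = 76
Initialize: freq = 0
Entering loop: while cur > 0:
After iteration 1: cur = 38, freq = 0
After iteration 2: cur = 19, freq = 0
After iteration 3: cur = 9, freq = 1
After iteration 4: cur = 4, freq = 2
After iteration 5: cur = 2, freq = 2
After iteration 6: cur = 1, freq = 2
After iteration 7: cur = 0, freq = 3
Loop ends.

Final answer: 3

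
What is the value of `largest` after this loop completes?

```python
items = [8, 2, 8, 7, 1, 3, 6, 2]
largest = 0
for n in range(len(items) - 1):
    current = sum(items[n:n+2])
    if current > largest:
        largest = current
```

Let's trace through this code step by step.

Initialize: items = [8, 2, 8, 7, 1, 3, 6, 2]
Initialize: largest = 0
Entering loop: for n in range(len(items) - 1):
After iteration 1: n = 0, largest = 10, current = 10
After iteration 2: n = 1, largest = 10, current = 10
After iteration 3: n = 2, largest = 15, current = 15
After iteration 4: n = 3, largest = 15, current = 8
After iteration 5: n = 4, largest = 15, current = 4
After iteration 6: n = 5, largest = 15, current = 9
After iteration 7: n = 6, largest = 15, current = 8
Loop ends.

Final answer: 15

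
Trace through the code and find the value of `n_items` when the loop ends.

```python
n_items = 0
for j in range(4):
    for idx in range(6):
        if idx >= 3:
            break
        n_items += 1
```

Let's trace through this code step by step.

Initialize: n_items = 0
Entering loop: for j in range(4):
After iteration 1: j = 0, n_items = 3
After iteration 2: j = 1, n_items = 6
After iteration 3: j = 2, n_items = 9
After iteration 4: j = 3, n_items = 12
Loop ends.

Final answer: 12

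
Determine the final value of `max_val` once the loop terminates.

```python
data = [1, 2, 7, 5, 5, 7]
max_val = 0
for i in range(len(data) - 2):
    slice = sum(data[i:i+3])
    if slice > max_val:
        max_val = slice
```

Let's trace through this code step by step.

Initialize: data = [1, 2, 7, 5, 5, 7]
Initialize: max_val = 0
Entering loop: for i in range(len(data) - 2):
After iteration 1: i = 0, max_val = 10, slice = 10
After iteration 2: i = 1, max_val = 14, slice = 14
After iteration 3: i = 2, max_val = 17, slice = 17
After iteration 4: i = 3, max_val = 17, slice = 17
Loop ends.

Final answer: 17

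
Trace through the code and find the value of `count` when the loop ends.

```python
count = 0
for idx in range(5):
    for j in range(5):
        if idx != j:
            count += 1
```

Let's trace through this code step by step.

Initialize: count = 0
Entering loop: for idx in range(5):
After iteration 1: idx = 0, count = 4
After iteration 2: idx = 1, count = 8
After iteration 3: idx = 2, count = 12
After iteration 4: idx = 3, count = 16
After iteration 5: idx = 4, count = 20
Loop ends.

Final answer: 20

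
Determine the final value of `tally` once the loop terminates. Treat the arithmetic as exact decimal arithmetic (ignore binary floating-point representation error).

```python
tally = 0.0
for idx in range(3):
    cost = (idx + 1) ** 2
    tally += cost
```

Let's trace through this code step by step.

Initialize: tally = 0.0
Entering loop: for idx in range(3):
After iteration 1: idx = 0, tally = 1.0, cost = 1
After iteration 2: idx = 1, tally = 5.0, cost = 4
After iteration 3: idx = 2, tally = 14.0, cost = 9
Loop ends.

Final answer: 14.0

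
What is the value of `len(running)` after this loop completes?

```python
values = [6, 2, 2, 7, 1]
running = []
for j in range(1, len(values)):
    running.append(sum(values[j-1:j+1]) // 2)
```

Let's trace through this code step by step.

Initialize: values = [6, 2, 2, 7, 1]
Initialize: running = []
Entering loop: for j in range(1, len(values)):
After iteration 1: j = 1, running = [4]
After iteration 2: j = 2, running = [4, 2]
After iteration 3: j = 3, running = [4, 2, 4]
After iteration 4: j = 4, running = [4, 2, 4, 4]
Loop ends.
len(running) = 4

Final answer: 4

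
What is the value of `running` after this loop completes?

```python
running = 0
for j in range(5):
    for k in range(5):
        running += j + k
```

Let's trace through this code step by step.

Initialize: running = 0
Entering loop: for j in range(5):
After iteration 1: j = 0, running = 10
After iteration 2: j = 1, running = 25
After iteration 3: j = 2, running = 45
After iteration 4: j = 3, running = 70
After iteration 5: j = 4, running = 100
Loop ends.

Final answer: 100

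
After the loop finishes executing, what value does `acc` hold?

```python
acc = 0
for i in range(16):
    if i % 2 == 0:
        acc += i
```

Let's trace through this code step by step.

Initialize: acc = 0
Entering loop: for i in range(16):
After iteration 1: i = 0, acc = 0
After iteration 2: i = 1, acc = 0
After iteration 3: i = 2, acc = 2
After iteration 4: i = 3, acc = 2
After iteration 5: i = 4, acc = 6
After iteration 6: i = 5, acc = 6
After iteration 7: i = 6, acc = 12
After iteration 8: i = 7, acc = 12
After iteration 9: i = 8, acc = 20
After iteration 10: i = 9, acc = 20
After iteration 11: i = 10, acc = 30
After iteration 12: i = 11, acc = 30
After iteration 13: i = 12, acc = 42
After iteration 14: i = 13, acc = 42
After iteration 15: i = 14, acc = 56
After iteration 16: i = 15, acc = 56
Loop ends.

Final answer: 56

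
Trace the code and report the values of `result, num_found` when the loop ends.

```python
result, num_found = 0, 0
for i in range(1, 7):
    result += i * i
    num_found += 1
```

Let's trace through this code step by step.

Initialize: result = 0
Initialize: num_found = 0
Entering loop: for i in range(1, 7):
After iteration 1: i = 1, result = 1, num_found = 1
After iteration 2: i = 2, result = 5, num_found = 2
After iteration 3: i = 3, result = 14, num_found = 3
After iteration 4: i = 4, result = 30, num_found = 4
After iteration 5: i = 5, result = 55, num_found = 5
After iteration 6: i = 6, result = 91, num_found = 6
Loop ends.

Final answer: 91, 6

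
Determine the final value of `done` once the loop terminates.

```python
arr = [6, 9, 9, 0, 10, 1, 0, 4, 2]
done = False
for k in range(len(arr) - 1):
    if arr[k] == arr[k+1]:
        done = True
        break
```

Let's trace through this code step by step.

Initialize: arr = [6, 9, 9, 0, 10, 1, 0, 4, 2]
Initialize: done = False
Entering loop: for k in range(len(arr) - 1):
After iteration 1: k = 0, done = False
After iteration 2: k = 1, done = True
Loop ends.

Final answer: True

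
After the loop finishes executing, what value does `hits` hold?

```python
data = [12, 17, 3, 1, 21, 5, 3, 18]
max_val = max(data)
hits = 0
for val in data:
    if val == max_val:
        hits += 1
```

Let's trace through this code step by step.

Initialize: data = [12, 17, 3, 1, 21, 5, 3, 18]
Initialize: max_val = 21
Initialize: hits = 0
Entering loop: for val in data:
After iteration 1: val = 12, hits = 0
After iteration 2: val = 17, hits = 0
After iteration 3: val = 3, hits = 0
After iteration 4: val = 1, hits = 0
After iteration 5: val = 21, hits = 1
After iteration 6: val = 5, hits = 1
After iteration 7: val = 3, hits = 1
After iteration 8: val = 18, hits = 1
Loop ends.

Final answer: 1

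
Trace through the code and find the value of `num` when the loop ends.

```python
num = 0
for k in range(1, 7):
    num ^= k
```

Let's trace through this code step by step.

Initialize: num = 0
Entering loop: for k in range(1, 7):
After iteration 1: k = 1, num = 1
After iteration 2: k = 2, num = 3
After iteration 3: k = 3, num = 0
After iteration 4: k = 4, num = 4
After iteration 5: k = 5, num = 1
After iteration 6: k = 6, num = 7
Loop ends.

Final answer: 7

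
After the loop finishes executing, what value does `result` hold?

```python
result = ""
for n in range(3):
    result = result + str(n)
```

Let's trace through this code step by step.

Initialize: result = ''
Entering loop: for n in range(3):
After iteration 1: n = 0, result = '0'
After iteration 2: n = 1, result = '01'
After iteration 3: n = 2, result = '012'
Loop ends.

Final answer: '012'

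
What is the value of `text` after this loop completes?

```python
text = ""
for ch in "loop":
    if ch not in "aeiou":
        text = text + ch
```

Let's trace through this code step by step.

Initialize: text = ''
Entering loop: for ch in "loop":
After iteration 1: ch = 'l', text = 'l'
After iteration 2: ch = 'o', text = 'l'
After iteration 3: ch = 'o', text = 'l'
After iteration 4: ch = 'p', text = 'lp'
Loop ends.

Final answer: 'lp'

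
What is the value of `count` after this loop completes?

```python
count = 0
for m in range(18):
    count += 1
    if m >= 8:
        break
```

Let's trace through this code step by step.

Initialize: count = 0
Entering loop: for m in range(18):
After iteration 1: m = 0, count = 1
After iteration 2: m = 1, count = 2
After iteration 3: m = 2, count = 3
After iteration 4: m = 3, count = 4
After iteration 5: m = 4, count = 5
After iteration 6: m = 5, count = 6
After iteration 7: m = 6, count = 7
After iteration 8: m = 7, count = 8
After iteration 9: m = 8, count = 9
Loop ends.

Final answer: 9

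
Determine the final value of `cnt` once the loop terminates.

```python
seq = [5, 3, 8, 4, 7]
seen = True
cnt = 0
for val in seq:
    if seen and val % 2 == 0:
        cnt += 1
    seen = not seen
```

Let's trace through this code step by step.

Initialize: seq = [5, 3, 8, 4, 7]
Initialize: seen = True
Initialize: cnt = 0
Entering loop: for val in seq:
After iteration 1: val = 5, seen = False, cnt = 0
After iteration 2: val = 3, seen = True, cnt = 0
After iteration 3: val = 8, seen = False, cnt = 1
After iteration 4: val = 4, seen = True, cnt = 1
After iteration 5: val = 7, seen = False, cnt = 1
Loop ends.

Final answer: 1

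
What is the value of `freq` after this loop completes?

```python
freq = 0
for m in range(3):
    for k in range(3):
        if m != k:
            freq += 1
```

Let's trace through this code step by step.

Initialize: freq = 0
Entering loop: for m in range(3):
After iteration 1: m = 0, freq = 2
After iteration 2: m = 1, freq = 4
After iteration 3: m = 2, freq = 6
Loop ends.

Final answer: 6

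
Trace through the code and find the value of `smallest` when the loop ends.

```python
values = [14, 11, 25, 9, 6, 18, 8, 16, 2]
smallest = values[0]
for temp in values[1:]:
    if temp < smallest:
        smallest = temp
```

Let's trace through this code step by step.

Initialize: values = [14, 11, 25, 9, 6, 18, 8, 16, 2]
Initialize: smallest = 14
Entering loop: for temp in values[1:]:
After iteration 1: temp = 11, smallest = 11
After iteration 2: temp = 25, smallest = 11
After iteration 3: temp = 9, smallest = 9
After iteration 4: temp = 6, smallest = 6
After iteration 5: temp = 18, smallest = 6
After iteration 6: temp = 8, smallest = 6
After iteration 7: temp = 16, smallest = 6
After iteration 8: temp = 2, smallest = 2
Loop ends.

Final answer: 2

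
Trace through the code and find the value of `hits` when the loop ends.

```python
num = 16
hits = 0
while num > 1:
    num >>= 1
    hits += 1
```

Let's trace through this code step by step.

Initialize: num = 16
Initialize: hits = 0
Entering loop: while num > 1:
After iteration 1: num = 8, hits = 1
After iteration 2: num = 4, hits = 2
After iteration 3: num = 2, hits = 3
After iteration 4: num = 1, hits = 4
Loop ends.

Final answer: 4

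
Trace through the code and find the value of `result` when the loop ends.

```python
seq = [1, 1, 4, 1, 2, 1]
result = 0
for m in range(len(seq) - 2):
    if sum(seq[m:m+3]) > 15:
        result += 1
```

Let's trace through this code step by step.

Initialize: seq = [1, 1, 4, 1, 2, 1]
Initialize: result = 0
Entering loop: for m in range(len(seq) - 2):
After iteration 1: m = 0, result = 0
After iteration 2: m = 1, result = 0
After iteration 3: m = 2, result = 0
After iteration 4: m = 3, result = 0
Loop ends.

Final answer: 0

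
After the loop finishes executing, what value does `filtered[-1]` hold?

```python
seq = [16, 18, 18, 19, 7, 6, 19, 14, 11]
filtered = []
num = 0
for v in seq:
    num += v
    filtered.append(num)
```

Let's trace through this code step by step.

Initialize: seq = [16, 18, 18, 19, 7, 6, 19, 14, 11]
Initialize: filtered = []
Initialize: num = 0
Entering loop: for v in seq:
After iteration 1: v = 16, filtered = [16], num = 16
After iteration 2: v = 18, filtered = [16, 34], num = 34
After iteration 3: v = 18, filtered = [16, 34, 52], num = 52
After iteration 4: v = 19, filtered = [16, 34, 52, 71], num = 71
After iteration 5: v = 7, filtered = [16, 34, 52, 71, 78], num = 78
After iteration 6: v = 6, filtered = [16, 34, 52, 71, 78, 84], num = 84
After iteration 7: v = 19, filtered = [16, 34, 52, 71, 78, 84, 103], num = 103
After iteration 8: v = 14, filtered = [16, 34, 52, 71, 78, 84, 103, 117], num = 117
After iteration 9: v = 11, filtered = [16, 34, 52, 71, 78, 84, 103, 117, 128], num = 128
Loop ends.
filtered[-1] = 128

Final answer: 128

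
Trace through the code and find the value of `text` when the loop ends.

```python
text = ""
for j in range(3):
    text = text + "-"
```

Let's trace through this code step by step.

Initialize: text = ''
Entering loop: for j in range(3):
After iteration 1: j = 0, text = '-'
After iteration 2: j = 1, text = '--'
After iteration 3: j = 2, text = '---'
Loop ends.

Final answer: '---'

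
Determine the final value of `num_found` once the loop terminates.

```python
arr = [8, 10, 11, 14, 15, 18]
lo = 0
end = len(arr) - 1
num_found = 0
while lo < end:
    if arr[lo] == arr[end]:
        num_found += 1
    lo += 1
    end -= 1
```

Let's trace through this code step by step.

Initialize: arr = [8, 10, 11, 14, 15, 18]
Initialize: lo = 0
Initialize: end = 5
Initialize: num_found = 0
Entering loop: while lo < end:
After iteration 1: lo = 1, end = 4, num_found = 0
After iteration 2: lo = 2, end = 3, num_found = 0
After iteration 3: lo = 3, end = 2, num_found = 0
Loop ends.

Final answer: 0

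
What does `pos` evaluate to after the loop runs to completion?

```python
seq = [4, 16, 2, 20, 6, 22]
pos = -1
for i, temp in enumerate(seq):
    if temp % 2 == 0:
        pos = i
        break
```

Let's trace through this code step by step.

Initialize: seq = [4, 16, 2, 20, 6, 22]
Initialize: pos = -1
Entering loop: for i, temp in enumerate(seq):
After iteration 1: i = 0, temp = 4, pos = 0
Loop ends.

Final answer: 0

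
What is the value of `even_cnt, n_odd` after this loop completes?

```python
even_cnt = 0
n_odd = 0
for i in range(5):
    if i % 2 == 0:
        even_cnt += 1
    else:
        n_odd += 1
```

Let's trace through this code step by step.

Initialize: even_cnt = 0
Initialize: n_odd = 0
Entering loop: for i in range(5):
After iteration 1: i = 0, even_cnt = 1, n_odd = 0
After iteration 2: i = 1, even_cnt = 1, n_odd = 1
After iteration 3: i = 2, even_cnt = 2, n_odd = 1
After iteration 4: i = 3, even_cnt = 2, n_odd = 2
After iteration 5: i = 4, even_cnt = 3, n_odd = 2
Loop ends.

Final answer: 3, 2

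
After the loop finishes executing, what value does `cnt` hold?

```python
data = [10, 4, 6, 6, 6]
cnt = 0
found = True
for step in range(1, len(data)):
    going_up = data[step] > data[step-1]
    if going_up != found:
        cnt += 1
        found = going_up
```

Let's trace through this code step by step.

Initialize: data = [10, 4, 6, 6, 6]
Initialize: cnt = 0
Initialize: found = True
Entering loop: for step in range(1, len(data)):
After iteration 1: step = 1, cnt = 1, found = False, going_up = False
After iteration 2: step = 2, cnt = 2, found = True, going_up = True
After iteration 3: step = 3, cnt = 3, found = False, going_up = False
After iteration 4: step = 4, cnt = 3, found = False, going_up = False
Loop ends.

Final answer: 3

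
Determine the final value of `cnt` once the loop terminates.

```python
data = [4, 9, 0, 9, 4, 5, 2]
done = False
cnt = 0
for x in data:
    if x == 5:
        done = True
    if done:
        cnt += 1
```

Let's trace through this code step by step.

Initialize: data = [4, 9, 0, 9, 4, 5, 2]
Initialize: done = False
Initialize: cnt = 0
Entering loop: for x in data:
After iteration 1: x = 4, done = False, cnt = 0
After iteration 2: x = 9, done = False, cnt = 0
After iteration 3: x = 0, done = False, cnt = 0
After iteration 4: x = 9, done = False, cnt = 0
After iteration 5: x = 4, done = False, cnt = 0
After iteration 6: x = 5, done = True, cnt = 1
After iteration 7: x = 2, done = True, cnt = 2
Loop ends.

Final answer: 2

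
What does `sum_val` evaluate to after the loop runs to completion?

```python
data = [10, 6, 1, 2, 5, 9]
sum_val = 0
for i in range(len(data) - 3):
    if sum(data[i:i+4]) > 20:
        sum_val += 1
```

Let's trace through this code step by step.

Initialize: data = [10, 6, 1, 2, 5, 9]
Initialize: sum_val = 0
Entering loop: for i in range(len(data) - 3):
After iteration 1: i = 0, sum_val = 0
After iteration 2: i = 1, sum_val = 0
After iteration 3: i = 2, sum_val = 0
Loop ends.

Final answer: 0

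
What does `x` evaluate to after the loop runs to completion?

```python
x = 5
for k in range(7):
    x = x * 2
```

Let's trace through this code step by step.

Initialize: x = 5
Entering loop: for k in range(7):
After iteration 1: k = 0, x = 10
After iteration 2: k = 1, x = 20
After iteration 3: k = 2, x = 40
After iteration 4: k = 3, x = 80
After iteration 5: k = 4, x = 160
After iteration 6: k = 5, x = 320
After iteration 7: k = 6, x = 640
Loop ends.

Final answer: 640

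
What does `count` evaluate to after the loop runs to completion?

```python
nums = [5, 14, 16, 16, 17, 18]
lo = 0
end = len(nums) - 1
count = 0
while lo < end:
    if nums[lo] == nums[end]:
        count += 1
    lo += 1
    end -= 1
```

Let's trace through this code step by step.

Initialize: nums = [5, 14, 16, 16, 17, 18]
Initialize: lo = 0
Initialize: end = 5
Initialize: count = 0
Entering loop: while lo < end:
After iteration 1: lo = 1, end = 4, count = 0
After iteration 2: lo = 2, end = 3, count = 0
After iteration 3: lo = 3, end = 2, count = 1
Loop ends.

Final answer: 1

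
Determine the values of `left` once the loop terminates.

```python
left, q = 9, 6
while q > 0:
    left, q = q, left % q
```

Let's trace through this code step by step.

Initialize: left = 9
Initialize: q = 6
Entering loop: while q > 0:
After iteration 1: left = 6, q = 3
After iteration 2: left = 3, q = 0
Loop ends.

Final answer: 3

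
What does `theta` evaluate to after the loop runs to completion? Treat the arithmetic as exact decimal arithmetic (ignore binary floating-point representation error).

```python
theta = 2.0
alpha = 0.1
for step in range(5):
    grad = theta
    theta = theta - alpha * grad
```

Let's trace through this code step by step.

Initialize: theta = 2.0
Initialize: alpha = 0.1
Entering loop: for step in range(5):
After iteration 1: step = 0, theta = 1.8, grad = 2.0
After iteration 2: step = 1, theta = 1.62, grad = 1.8
After iteration 3: step = 2, theta = 1.458, grad = 1.62
After iteration 4: step = 3, theta = 1.3122, grad = 1.458
After iteration 5: step = 4, theta = 1.18098, grad = 1.3122
Loop ends.

Final answer: 1.18098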